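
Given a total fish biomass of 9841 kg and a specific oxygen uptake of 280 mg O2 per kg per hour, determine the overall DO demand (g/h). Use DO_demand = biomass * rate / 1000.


Total O2 consumption (mg/h) = 9841 kg * 280 mg/(kg*h) = 2755480 mg/h
Convert to g/h: 2755480 / 1000 = 2755.48 g/h

2755.48 g/h


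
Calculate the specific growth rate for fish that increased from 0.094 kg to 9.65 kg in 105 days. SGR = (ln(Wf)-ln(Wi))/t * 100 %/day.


ln(W_f) = ln(9.65) = 2.2669579
ln(W_i) = ln(0.094) = -2.3644605
ln(W_f) - ln(W_i) = 2.2669579 - -2.3644605 = 4.6314184
SGR = 4.6314184 / 105 * 100 = 4.41087 %/day

4.41087 %/day


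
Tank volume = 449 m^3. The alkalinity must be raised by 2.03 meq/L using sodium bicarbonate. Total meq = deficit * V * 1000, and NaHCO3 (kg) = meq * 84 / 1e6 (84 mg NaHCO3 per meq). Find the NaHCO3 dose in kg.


Tank volume in L = 449 m^3 * 1000 = 449000 L
Total meq required = 2.03 meq/L * 449000 L = 911470 meq
NaHCO3 mass = 911470 meq * 84 mg/meq / 1e6 = 76.5635 kg

76.5635 kg


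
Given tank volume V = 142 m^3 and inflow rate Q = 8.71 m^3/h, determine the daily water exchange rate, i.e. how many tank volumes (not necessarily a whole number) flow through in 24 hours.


Daily flow volume = 8.71 m^3/h * 24 h = 209.04 m^3/day
Exchanges = daily flow / tank volume = 209.04 / 142 = 1.47211 exchanges/day

1.47211 exchanges/day


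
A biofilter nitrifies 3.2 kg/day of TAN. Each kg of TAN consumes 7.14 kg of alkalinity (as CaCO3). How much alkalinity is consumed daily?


Alkalinity factor: 7.14 kg CaCO3 consumed per kg TAN nitrified
alk = 3.2 kg TAN * 7.14 = 22.848 kg CaCO3/day

22.848 kg CaCO3/day


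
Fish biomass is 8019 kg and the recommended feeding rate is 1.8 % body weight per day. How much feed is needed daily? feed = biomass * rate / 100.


Feeding rate fraction = 1.8% / 100 = 0.018
Daily feed = 8019 kg * 0.018 = 144.342 kg/day

144.342 kg/day


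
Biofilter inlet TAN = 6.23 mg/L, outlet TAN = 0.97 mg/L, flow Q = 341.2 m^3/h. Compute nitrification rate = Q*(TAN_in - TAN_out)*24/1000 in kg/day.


Concentration drop: TAN_in - TAN_out = 6.23 - 0.97 = 5.26 mg/L
Hourly TAN removed = Q * dTAN = 341.2 m^3/h * 5.26 mg/L = 1794.712 g/h  (m^3/h * mg/L = g/h)
Daily TAN removed = 1794.712 * 24 = 43073.088 g/day
Convert to kg/day: 43073.088 / 1000 = 43.073088 kg/day

43.073088 kg/day


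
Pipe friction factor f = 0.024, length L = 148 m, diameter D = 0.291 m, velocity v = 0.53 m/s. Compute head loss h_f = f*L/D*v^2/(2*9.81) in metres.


v^2 = 0.53^2 = 0.2809 m^2/s^2
L/D = 148/0.291 = 508.59107
h_f = f*(L/D)*v^2/(2g) = 0.024 * 508.59107 * 0.2809 / 19.62 = 0.174756 m

0.174756 m


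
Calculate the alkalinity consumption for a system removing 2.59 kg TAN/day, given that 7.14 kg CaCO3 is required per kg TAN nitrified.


Alkalinity factor: 7.14 kg CaCO3 consumed per kg TAN nitrified
alk = 2.59 kg TAN * 7.14 = 18.4926 kg CaCO3/day

18.4926 kg CaCO3/day


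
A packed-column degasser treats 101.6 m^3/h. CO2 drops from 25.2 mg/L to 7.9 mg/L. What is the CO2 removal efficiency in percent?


CO2_out / CO2_in = 7.9 / 25.2 = 0.31349206
Fraction remaining = 0.31349206
efficiency = (1 - 0.31349206) * 100 = 68.6508 %

68.6508 %


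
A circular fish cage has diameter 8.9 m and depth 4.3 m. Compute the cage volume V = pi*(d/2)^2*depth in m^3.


r = d/2 = 8.9/2 = 4.45 m
Base area = pi*r^2 = pi*4.45^2 = 62.211389 m^2
Volume = 62.211389 * 4.3 = 267.509 m^3

267.509 m^3


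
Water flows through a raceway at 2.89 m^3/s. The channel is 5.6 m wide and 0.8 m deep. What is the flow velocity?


Cross-sectional area = W * d = 5.6 * 0.8 = 4.48 m^2
Velocity = Q / A = 2.89 / 4.48 = 0.645089 m/s

0.645089 m/s


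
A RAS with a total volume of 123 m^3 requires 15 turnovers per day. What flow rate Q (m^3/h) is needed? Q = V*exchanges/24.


Daily recirculation volume = 123 m^3 * 15 = 1845 m^3/day
Flow rate Q = daily volume / 24 h = 1845 / 24 = 76.875 m^3/h

76.875 m^3/h


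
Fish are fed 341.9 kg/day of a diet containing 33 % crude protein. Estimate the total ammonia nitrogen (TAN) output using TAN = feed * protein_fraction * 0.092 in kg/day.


Protein in feed = 341.9 * 33/100 = 112.827 kg/day
TAN = protein * 0.092 = 112.827 * 0.092 = 10.380084 kg/day

10.380084 kg/day


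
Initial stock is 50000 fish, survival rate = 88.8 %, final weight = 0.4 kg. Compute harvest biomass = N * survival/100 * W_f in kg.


Survivors = 50000 * 88.8/100 = 44400 fish
Harvest biomass = survivors * W_f = 44400 * 0.4 = 17760 kg

17760 kg


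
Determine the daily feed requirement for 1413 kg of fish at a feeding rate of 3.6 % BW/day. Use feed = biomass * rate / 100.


Feeding rate fraction = 3.6% / 100 = 0.036
Daily feed = 1413 kg * 0.036 = 50.868 kg/day

50.868 kg/day


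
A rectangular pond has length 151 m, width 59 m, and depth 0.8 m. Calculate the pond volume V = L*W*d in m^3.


Base area = L * W = 151 * 59 = 8909 m^2
Volume = area * depth = 8909 * 0.8 = 7127.2 m^3

7127.2 m^3


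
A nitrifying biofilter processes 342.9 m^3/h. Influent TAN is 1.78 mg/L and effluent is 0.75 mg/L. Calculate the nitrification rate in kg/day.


Concentration drop: TAN_in - TAN_out = 1.78 - 0.75 = 1.03 mg/L
Hourly TAN removed = Q * dTAN = 342.9 m^3/h * 1.03 mg/L = 353.187 g/h  (m^3/h * mg/L = g/h)
Daily TAN removed = 353.187 * 24 = 8476.488 g/day
Convert to kg/day: 8476.488 / 1000 = 8.476488 kg/day

8.476488 kg/day


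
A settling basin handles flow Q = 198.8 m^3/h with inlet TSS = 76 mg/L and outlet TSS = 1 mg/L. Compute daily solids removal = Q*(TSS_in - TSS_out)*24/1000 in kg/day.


Concentration drop: TSS_in - TSS_out = 76 - 1 = 75 mg/L
Hourly solids removed = Q * dTSS = 198.8 m^3/h * 75 mg/L = 14910 g/h  (m^3/h * mg/L = g/h)
Daily solids removed = 14910 * 24 = 357840 g/day
Convert g to kg: 357840 / 1000 = 357.84 kg/day

357.84 kg/day


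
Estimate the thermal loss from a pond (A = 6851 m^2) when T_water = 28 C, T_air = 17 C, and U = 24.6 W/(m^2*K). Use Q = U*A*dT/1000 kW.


Temperature difference dT = 28 - 17 = 11 K
Heat loss (W) = U * A * dT = 24.6 * 6851 * 11 = 1853880.6 W
Convert to kW: 1853880.6 / 1000 = 1853.8806 kW

1853.8806 kW


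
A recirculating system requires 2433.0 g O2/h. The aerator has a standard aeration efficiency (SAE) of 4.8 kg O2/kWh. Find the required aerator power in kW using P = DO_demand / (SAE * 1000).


SAE in g O2/kWh = 4.8 * 1000 = 4800 g/kWh
P = DO_demand / SAE_g = 2433.0 / 4800 = 0.506875 kW

0.506875 kW


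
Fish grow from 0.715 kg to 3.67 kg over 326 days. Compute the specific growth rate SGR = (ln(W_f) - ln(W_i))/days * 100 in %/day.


ln(W_f) = ln(3.67) = 1.3001917
ln(W_i) = ln(0.715) = -0.33547274
ln(W_f) - ln(W_i) = 1.3001917 - -0.33547274 = 1.6356644
SGR = 1.6356644 / 326 * 100 = 0.501738 %/day

0.501738 %/day


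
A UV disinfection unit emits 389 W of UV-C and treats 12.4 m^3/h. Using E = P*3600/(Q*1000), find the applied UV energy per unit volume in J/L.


Energy delivered per hour = 389 W * 3600 s = 1400400 J/h
Volume treated per hour = 12.4 m^3/h * 1000 = 12400 L/h
dose = 1400400 / 12400 = 112.935 J/L

112.935 J/L


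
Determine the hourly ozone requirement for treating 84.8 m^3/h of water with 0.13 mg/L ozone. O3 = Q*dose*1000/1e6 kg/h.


O3 demand (mg/h) = Q * dose * 1000 = 84.8 * 0.13 * 1000 = 11024 mg/h
Convert mg to kg: 11024 / 1e6 = 0.011024 kg/h

0.011024 kg/h


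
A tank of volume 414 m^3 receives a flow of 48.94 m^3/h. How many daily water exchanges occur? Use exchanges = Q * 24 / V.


Daily flow volume = 48.94 m^3/h * 24 h = 1174.56 m^3/day
Exchanges = daily flow / tank volume = 1174.56 / 414 = 2.8371 exchanges/day

2.8371 exchanges/day


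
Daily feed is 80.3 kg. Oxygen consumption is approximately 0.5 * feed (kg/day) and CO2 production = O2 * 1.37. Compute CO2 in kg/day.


O2 = 80.3 * 0.5 = 40.15
CO2 = 40.15 * 1.37 = 55.0055

55.0055 kg/day


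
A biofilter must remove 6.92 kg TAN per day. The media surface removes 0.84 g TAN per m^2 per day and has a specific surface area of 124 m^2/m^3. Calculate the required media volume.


A = 6.92*1000 / 0.84 = 8238.0952 m^2
V = 8238.0952 / 124 = 66.4363

66.4363 m^3


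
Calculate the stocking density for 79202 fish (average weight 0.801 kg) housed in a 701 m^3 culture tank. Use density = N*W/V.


Total biomass = 79202 fish * 0.801 kg = 63440.802 kg
Density = total biomass / volume = 63440.802 / 701 = 90.5004 kg/m^3

90.5004 kg/m^3


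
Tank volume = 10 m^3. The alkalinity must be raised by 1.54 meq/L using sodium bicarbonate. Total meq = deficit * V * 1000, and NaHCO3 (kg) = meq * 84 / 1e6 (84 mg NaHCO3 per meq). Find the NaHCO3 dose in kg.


Tank volume in L = 10 m^3 * 1000 = 10000 L
Total meq required = 1.54 meq/L * 10000 L = 15400 meq
NaHCO3 mass = 15400 meq * 84 mg/meq / 1e6 = 1.2936 kg

1.2936 kg


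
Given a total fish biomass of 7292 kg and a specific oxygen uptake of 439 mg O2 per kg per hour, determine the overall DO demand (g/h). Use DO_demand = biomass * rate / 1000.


Total O2 consumption (mg/h) = 7292 kg * 439 mg/(kg*h) = 3201188 mg/h
Convert to g/h: 3201188 / 1000 = 3201.188 g/h

3201.188 g/h


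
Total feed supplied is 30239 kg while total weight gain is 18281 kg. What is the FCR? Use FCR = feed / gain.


FCR = feed consumed / weight gained
FCR = 30239 kg / 18281 kg = 1.65412

1.65412


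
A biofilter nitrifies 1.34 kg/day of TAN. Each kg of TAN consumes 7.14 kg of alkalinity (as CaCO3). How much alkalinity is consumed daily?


Alkalinity factor: 7.14 kg CaCO3 consumed per kg TAN nitrified
alk = 1.34 kg TAN * 7.14 = 9.5676 kg CaCO3/day

9.5676 kg CaCO3/day


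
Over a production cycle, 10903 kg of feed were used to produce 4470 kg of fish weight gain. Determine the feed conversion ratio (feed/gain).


FCR = feed consumed / weight gained
FCR = 10903 kg / 4470 kg = 2.43915

2.43915


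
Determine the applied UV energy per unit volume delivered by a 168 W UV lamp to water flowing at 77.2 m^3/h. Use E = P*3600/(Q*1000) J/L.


Energy delivered per hour = 168 W * 3600 s = 604800 J/h
Volume treated per hour = 77.2 m^3/h * 1000 = 77200 L/h
dose = 604800 / 77200 = 7.8342 J/L

7.8342 J/L


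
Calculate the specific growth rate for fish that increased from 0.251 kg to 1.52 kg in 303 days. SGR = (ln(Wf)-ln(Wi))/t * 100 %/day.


ln(W_f) = ln(1.52) = 0.41871033
ln(W_i) = ln(0.251) = -1.3823023
ln(W_f) - ln(W_i) = 0.41871033 - -1.3823023 = 1.8010126
SGR = 1.8010126 / 303 * 100 = 0.594394 %/day

0.594394 %/day


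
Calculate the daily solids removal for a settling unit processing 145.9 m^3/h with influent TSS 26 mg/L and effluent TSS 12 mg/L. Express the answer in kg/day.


Concentration drop: TSS_in - TSS_out = 26 - 12 = 14 mg/L
Hourly solids removed = Q * dTSS = 145.9 m^3/h * 14 mg/L = 2042.6 g/h  (m^3/h * mg/L = g/h)
Daily solids removed = 2042.6 * 24 = 49022.4 g/day
Convert g to kg: 49022.4 / 1000 = 49.0224 kg/day

49.0224 kg/day


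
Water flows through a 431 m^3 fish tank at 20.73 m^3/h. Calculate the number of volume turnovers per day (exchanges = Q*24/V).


Daily flow volume = 20.73 m^3/h * 24 h = 497.52 m^3/day
Exchanges = daily flow / tank volume = 497.52 / 431 = 1.15434 exchanges/day

1.15434 exchanges/day


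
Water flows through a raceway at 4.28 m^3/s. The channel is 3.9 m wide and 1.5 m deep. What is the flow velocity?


Cross-sectional area = W * d = 3.9 * 1.5 = 5.85 m^2
Velocity = Q / A = 4.28 / 5.85 = 0.731624 m/s

0.731624 m/s


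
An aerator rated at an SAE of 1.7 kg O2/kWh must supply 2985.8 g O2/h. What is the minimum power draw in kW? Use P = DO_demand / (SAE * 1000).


SAE in g O2/kWh = 1.7 * 1000 = 1700 g/kWh
P = DO_demand / SAE_g = 2985.8 / 1700 = 1.75635 kW

1.75635 kW


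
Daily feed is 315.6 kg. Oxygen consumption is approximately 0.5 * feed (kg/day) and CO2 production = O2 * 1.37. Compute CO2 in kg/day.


O2 = 315.6 * 0.5 = 157.8
CO2 = 157.8 * 1.37 = 216.186

216.186 kg/day


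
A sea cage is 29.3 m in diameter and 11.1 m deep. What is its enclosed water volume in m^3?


r = d/2 = 29.3/2 = 14.65 m
Base area = pi*r^2 = pi*14.65^2 = 674.25647 m^2
Volume = 674.25647 * 11.1 = 7484.25 m^3

7484.25 m^3


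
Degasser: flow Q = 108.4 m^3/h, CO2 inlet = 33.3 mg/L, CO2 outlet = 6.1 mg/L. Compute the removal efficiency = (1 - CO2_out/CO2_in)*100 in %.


CO2_out / CO2_in = 6.1 / 33.3 = 0.18318318
Fraction remaining = 0.18318318
efficiency = (1 - 0.18318318) * 100 = 81.6817 %

81.6817 %


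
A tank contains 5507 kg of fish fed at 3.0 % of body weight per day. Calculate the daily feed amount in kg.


Feeding rate fraction = 3.0% / 100 = 0.03
Daily feed = 5507 kg * 0.03 = 165.21 kg/day

165.21 kg/day


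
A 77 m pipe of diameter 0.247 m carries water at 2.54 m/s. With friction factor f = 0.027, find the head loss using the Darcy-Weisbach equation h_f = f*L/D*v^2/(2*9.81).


v^2 = 2.54^2 = 6.4516 m^2/s^2
L/D = 77/0.247 = 311.74089
h_f = f*(L/D)*v^2/(2g) = 0.027 * 311.74089 * 6.4516 / 19.62 = 2.76774 m

2.76774 m


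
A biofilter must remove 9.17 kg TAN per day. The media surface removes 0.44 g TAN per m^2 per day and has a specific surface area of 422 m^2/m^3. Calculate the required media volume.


A = 9.17*1000 / 0.44 = 20840.909 m^2
V = 20840.909 / 422 = 49.386

49.386 m^3


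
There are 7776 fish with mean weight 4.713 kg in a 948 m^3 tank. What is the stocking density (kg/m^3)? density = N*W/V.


Total biomass = 7776 fish * 4.713 kg = 36648.288 kg
Density = total biomass / volume = 36648.288 / 948 = 38.6585 kg/m^3

38.6585 kg/m^3


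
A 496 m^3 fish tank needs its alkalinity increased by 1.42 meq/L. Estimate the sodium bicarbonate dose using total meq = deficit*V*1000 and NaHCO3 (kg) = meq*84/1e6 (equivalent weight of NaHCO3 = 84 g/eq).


Tank volume in L = 496 m^3 * 1000 = 496000 L
Total meq required = 1.42 meq/L * 496000 L = 704320 meq
NaHCO3 mass = 704320 meq * 84 mg/meq / 1e6 = 59.1629 kg

59.1629 kg


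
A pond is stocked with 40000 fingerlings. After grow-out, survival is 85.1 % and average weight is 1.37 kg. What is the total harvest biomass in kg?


Survivors = 40000 * 85.1/100 = 34040 fish
Harvest biomass = survivors * W_f = 34040 * 1.37 = 46634.8 kg

46634.8 kg


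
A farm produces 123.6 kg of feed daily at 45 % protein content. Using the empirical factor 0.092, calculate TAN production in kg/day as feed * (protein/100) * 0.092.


Protein in feed = 123.6 * 45/100 = 55.62 kg/day
TAN = protein * 0.092 = 55.62 * 0.092 = 5.11704 kg/day

5.11704 kg/day


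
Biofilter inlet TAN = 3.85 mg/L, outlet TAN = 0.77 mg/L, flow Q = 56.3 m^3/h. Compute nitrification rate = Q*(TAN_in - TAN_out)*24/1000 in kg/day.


Concentration drop: TAN_in - TAN_out = 3.85 - 0.77 = 3.08 mg/L
Hourly TAN removed = Q * dTAN = 56.3 m^3/h * 3.08 mg/L = 173.404 g/h  (m^3/h * mg/L = g/h)
Daily TAN removed = 173.404 * 24 = 4161.696 g/day
Convert to kg/day: 4161.696 / 1000 = 4.161696 kg/day

4.161696 kg/day


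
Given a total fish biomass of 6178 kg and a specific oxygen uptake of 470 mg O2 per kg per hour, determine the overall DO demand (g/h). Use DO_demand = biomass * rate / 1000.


Total O2 consumption (mg/h) = 6178 kg * 470 mg/(kg*h) = 2903660 mg/h
Convert to g/h: 2903660 / 1000 = 2903.66 g/h

2903.66 g/h


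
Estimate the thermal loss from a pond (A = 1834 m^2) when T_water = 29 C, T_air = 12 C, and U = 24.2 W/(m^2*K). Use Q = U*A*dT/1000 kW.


Temperature difference dT = 29 - 12 = 17 K
Heat loss (W) = U * A * dT = 24.2 * 1834 * 17 = 754507.6 W
Convert to kW: 754507.6 / 1000 = 754.5076 kW

754.5076 kW


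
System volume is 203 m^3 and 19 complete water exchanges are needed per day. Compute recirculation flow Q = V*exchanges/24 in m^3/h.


Daily recirculation volume = 203 m^3 * 19 = 3857 m^3/day
Flow rate Q = daily volume / 24 h = 3857 / 24 = 160.708 m^3/h

160.708 m^3/h


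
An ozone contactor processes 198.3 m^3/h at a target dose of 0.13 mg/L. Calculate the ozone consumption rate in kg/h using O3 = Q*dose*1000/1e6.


O3 demand (mg/h) = Q * dose * 1000 = 198.3 * 0.13 * 1000 = 25779 mg/h
Convert mg to kg: 25779 / 1e6 = 0.025779 kg/h

0.025779 kg/h


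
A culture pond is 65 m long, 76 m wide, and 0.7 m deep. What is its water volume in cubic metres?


Base area = L * W = 65 * 76 = 4940 m^2
Volume = area * depth = 4940 * 0.7 = 3458 m^3

3458 m^3


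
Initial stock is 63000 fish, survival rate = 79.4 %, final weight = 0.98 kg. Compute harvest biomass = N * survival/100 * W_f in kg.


Survivors = 63000 * 79.4/100 = 50022 fish
Harvest biomass = survivors * W_f = 50022 * 0.98 = 49021.56 kg

49021.56 kg


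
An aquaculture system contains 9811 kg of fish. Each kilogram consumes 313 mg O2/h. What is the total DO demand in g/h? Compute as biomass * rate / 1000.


Total O2 consumption (mg/h) = 9811 kg * 313 mg/(kg*h) = 3070843 mg/h
Convert to g/h: 3070843 / 1000 = 3070.843 g/h

3070.843 g/h


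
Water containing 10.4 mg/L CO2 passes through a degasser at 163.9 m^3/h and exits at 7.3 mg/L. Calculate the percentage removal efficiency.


CO2_out / CO2_in = 7.3 / 10.4 = 0.70192308
Fraction remaining = 0.70192308
efficiency = (1 - 0.70192308) * 100 = 29.8077 %

29.8077 %


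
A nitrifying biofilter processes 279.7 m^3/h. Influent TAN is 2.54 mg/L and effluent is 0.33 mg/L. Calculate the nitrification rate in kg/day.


Concentration drop: TAN_in - TAN_out = 2.54 - 0.33 = 2.21 mg/L
Hourly TAN removed = Q * dTAN = 279.7 m^3/h * 2.21 mg/L = 618.137 g/h  (m^3/h * mg/L = g/h)
Daily TAN removed = 618.137 * 24 = 14835.288 g/day
Convert to kg/day: 14835.288 / 1000 = 14.835288 kg/day

14.835288 kg/day


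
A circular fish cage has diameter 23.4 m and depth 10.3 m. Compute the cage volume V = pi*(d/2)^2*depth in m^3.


r = d/2 = 23.4/2 = 11.7 m
Base area = pi*r^2 = pi*11.7^2 = 430.05262 m^2
Volume = 430.05262 * 10.3 = 4429.54 m^3

4429.54 m^3


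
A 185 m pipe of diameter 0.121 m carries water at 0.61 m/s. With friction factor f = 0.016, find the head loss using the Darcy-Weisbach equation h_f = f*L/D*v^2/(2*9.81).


v^2 = 0.61^2 = 0.3721 m^2/s^2
L/D = 185/0.121 = 1528.9256
h_f = f*(L/D)*v^2/(2g) = 0.016 * 1528.9256 * 0.3721 / 19.62 = 0.463946 m

0.463946 m


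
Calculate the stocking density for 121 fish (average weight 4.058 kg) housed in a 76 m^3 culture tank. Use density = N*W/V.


Total biomass = 121 fish * 4.058 kg = 491.018 kg
Density = total biomass / volume = 491.018 / 76 = 6.46076 kg/m^3

6.46076 kg/m^3


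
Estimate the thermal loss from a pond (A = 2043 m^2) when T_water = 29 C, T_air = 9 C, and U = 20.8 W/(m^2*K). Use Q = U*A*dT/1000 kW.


Temperature difference dT = 29 - 9 = 20 K
Heat loss (W) = U * A * dT = 20.8 * 2043 * 20 = 849888 W
Convert to kW: 849888 / 1000 = 849.888 kW

849.888 kW


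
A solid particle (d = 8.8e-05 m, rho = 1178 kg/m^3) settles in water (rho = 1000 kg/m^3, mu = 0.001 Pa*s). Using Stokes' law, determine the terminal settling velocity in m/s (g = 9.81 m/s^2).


Density difference: rho_p - rho_f = 1178 - 1000 = 178 kg/m^3
d^2 = (8.8e-05)^2 = 7.744e-09 m^2
Numerator = (rho_p - rho_f) * g * d^2 = 178 * 9.81 * 7.744e-09 = 1.3522418e-05
Denominator = 18 * mu = 18 * 0.001 = 0.018
v_s = 1.3522418e-05 / 0.018 = 7.51245e-04 m/s
Check: Re = rho_f * v_s * d / mu = 1000 * 7.51245e-04 * 8.8e-05 / 0.001 = 0.0661 < 1, so Stokes' law applies.

7.51245e-04 m/s


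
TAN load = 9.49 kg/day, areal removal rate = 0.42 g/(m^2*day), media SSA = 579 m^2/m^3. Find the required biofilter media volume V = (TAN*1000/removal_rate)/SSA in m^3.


A = 9.49*1000 / 0.42 = 22595.238 m^2
V = 22595.238 / 579 = 39.0246

39.0246 m^3


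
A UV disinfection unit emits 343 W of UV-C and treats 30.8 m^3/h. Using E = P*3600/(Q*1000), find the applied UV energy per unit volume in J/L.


Energy delivered per hour = 343 W * 3600 s = 1234800 J/h
Volume treated per hour = 30.8 m^3/h * 1000 = 30800 L/h
dose = 1234800 / 30800 = 40.0909 J/L

40.0909 J/L


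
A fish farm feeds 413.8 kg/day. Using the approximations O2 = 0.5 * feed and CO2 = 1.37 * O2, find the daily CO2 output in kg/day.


O2 = 413.8 * 0.5 = 206.9
CO2 = 206.9 * 1.37 = 283.453

283.453 kg/day


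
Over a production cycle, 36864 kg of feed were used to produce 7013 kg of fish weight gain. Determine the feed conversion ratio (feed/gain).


FCR = feed consumed / weight gained
FCR = 36864 kg / 7013 kg = 5.25652

5.25652


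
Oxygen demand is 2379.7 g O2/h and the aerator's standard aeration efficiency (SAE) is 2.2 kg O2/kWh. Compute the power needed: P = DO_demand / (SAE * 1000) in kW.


SAE in g O2/kWh = 2.2 * 1000 = 2200 g/kWh
P = DO_demand / SAE_g = 2379.7 / 2200 = 1.08168 kW

1.08168 kW


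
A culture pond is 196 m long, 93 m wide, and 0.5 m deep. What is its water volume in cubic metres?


Base area = L * W = 196 * 93 = 18228 m^2
Volume = area * depth = 18228 * 0.5 = 9114 m^3

9114 m^3


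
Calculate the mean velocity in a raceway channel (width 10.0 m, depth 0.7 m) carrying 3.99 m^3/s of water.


Cross-sectional area = W * d = 10.0 * 0.7 = 7 m^2
Velocity = Q / A = 3.99 / 7 = 0.57 m/s

0.57 m/s


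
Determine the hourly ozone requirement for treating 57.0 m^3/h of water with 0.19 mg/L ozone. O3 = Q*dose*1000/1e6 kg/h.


O3 demand (mg/h) = Q * dose * 1000 = 57.0 * 0.19 * 1000 = 10830 mg/h
Convert mg to kg: 10830 / 1e6 = 0.01083 kg/h

0.01083 kg/h


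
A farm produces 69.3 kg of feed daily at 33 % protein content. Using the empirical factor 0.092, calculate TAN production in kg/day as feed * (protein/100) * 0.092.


Protein in feed = 69.3 * 33/100 = 22.869 kg/day
TAN = protein * 0.092 = 22.869 * 0.092 = 2.103948 kg/day

2.103948 kg/day


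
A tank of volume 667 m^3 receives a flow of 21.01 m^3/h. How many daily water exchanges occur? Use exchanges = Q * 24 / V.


Daily flow volume = 21.01 m^3/h * 24 h = 504.24 m^3/day
Exchanges = daily flow / tank volume = 504.24 / 667 = 0.755982 exchanges/day

0.755982 exchanges/day


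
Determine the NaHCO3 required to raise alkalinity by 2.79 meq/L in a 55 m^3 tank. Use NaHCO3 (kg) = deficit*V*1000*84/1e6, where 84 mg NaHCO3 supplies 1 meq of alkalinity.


Tank volume in L = 55 m^3 * 1000 = 55000 L
Total meq required = 2.79 meq/L * 55000 L = 153450 meq
NaHCO3 mass = 153450 meq * 84 mg/meq / 1e6 = 12.8898 kg

12.8898 kg


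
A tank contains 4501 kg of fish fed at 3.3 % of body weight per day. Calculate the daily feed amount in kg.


Feeding rate fraction = 3.3% / 100 = 0.033
Daily feed = 4501 kg * 0.033 = 148.533 kg/day

148.533 kg/day


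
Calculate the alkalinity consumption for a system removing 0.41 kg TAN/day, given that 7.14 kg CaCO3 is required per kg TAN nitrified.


Alkalinity factor: 7.14 kg CaCO3 consumed per kg TAN nitrified
alk = 0.41 kg TAN * 7.14 = 2.9274 kg CaCO3/day

2.9274 kg CaCO3/day


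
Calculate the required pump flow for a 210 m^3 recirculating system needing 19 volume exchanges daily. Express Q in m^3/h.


Daily recirculation volume = 210 m^3 * 19 = 3990 m^3/day
Flow rate Q = daily volume / 24 h = 3990 / 24 = 166.25 m^3/h

166.25 m^3/h


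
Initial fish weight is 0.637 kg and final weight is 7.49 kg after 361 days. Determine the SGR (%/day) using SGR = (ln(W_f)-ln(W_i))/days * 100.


ln(W_f) = ln(7.49) = 2.0135688
ln(W_i) = ln(0.637) = -0.45098562
ln(W_f) - ln(W_i) = 2.0135688 - -0.45098562 = 2.4645544
SGR = 2.4645544 / 361 * 100 = 0.682702 %/day

0.682702 %/day


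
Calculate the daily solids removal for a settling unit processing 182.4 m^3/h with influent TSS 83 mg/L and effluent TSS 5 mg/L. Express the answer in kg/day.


Concentration drop: TSS_in - TSS_out = 83 - 5 = 78 mg/L
Hourly solids removed = Q * dTSS = 182.4 m^3/h * 78 mg/L = 14227.2 g/h  (m^3/h * mg/L = g/h)
Daily solids removed = 14227.2 * 24 = 341452.8 g/day
Convert g to kg: 341452.8 / 1000 = 341.4528 kg/day

341.4528 kg/day


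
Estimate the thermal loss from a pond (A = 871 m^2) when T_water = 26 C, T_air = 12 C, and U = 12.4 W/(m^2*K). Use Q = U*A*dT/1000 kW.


Temperature difference dT = 26 - 12 = 14 K
Heat loss (W) = U * A * dT = 12.4 * 871 * 14 = 151205.6 W
Convert to kW: 151205.6 / 1000 = 151.2056 kW

151.2056 kW


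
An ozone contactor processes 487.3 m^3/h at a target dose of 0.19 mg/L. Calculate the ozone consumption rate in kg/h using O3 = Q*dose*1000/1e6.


O3 demand (mg/h) = Q * dose * 1000 = 487.3 * 0.19 * 1000 = 92587 mg/h
Convert mg to kg: 92587 / 1e6 = 0.092587 kg/h

0.092587 kg/h


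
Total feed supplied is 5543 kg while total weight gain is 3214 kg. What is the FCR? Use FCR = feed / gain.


FCR = feed consumed / weight gained
FCR = 5543 kg / 3214 kg = 1.72464

1.72464


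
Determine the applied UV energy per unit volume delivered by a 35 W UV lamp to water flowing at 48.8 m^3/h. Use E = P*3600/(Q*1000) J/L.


Energy delivered per hour = 35 W * 3600 s = 126000 J/h
Volume treated per hour = 48.8 m^3/h * 1000 = 48800 L/h
dose = 126000 / 48800 = 2.58197 J/L

2.58197 J/L


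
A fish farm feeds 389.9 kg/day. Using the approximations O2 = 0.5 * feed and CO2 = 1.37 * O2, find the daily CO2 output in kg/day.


O2 = 389.9 * 0.5 = 194.95
CO2 = 194.95 * 1.37 = 267.0815

267.0815 kg/day


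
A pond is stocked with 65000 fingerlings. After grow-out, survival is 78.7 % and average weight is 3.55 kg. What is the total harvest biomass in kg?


Survivors = 65000 * 78.7/100 = 51155 fish
Harvest biomass = survivors * W_f = 51155 * 3.55 = 181600.25 kg

181600.25 kg


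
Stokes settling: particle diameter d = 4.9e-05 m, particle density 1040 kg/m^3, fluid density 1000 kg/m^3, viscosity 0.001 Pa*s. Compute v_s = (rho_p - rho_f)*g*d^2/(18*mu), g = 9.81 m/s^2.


Density difference: rho_p - rho_f = 1040 - 1000 = 40 kg/m^3
d^2 = (4.9e-05)^2 = 2.401e-09 m^2
Numerator = (rho_p - rho_f) * g * d^2 = 40 * 9.81 * 2.401e-09 = 9.421524e-07
Denominator = 18 * mu = 18 * 0.001 = 0.018
v_s = 9.421524e-07 / 0.018 = 5.23418e-05 m/s
Check: Re = rho_f * v_s * d / mu = 1000 * 5.23418e-05 * 4.9e-05 / 0.001 = 0.00256 < 1, so Stokes' law applies.

5.23418e-05 m/s


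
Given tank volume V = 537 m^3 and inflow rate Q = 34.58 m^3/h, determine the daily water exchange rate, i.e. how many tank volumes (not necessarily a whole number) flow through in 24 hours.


Daily flow volume = 34.58 m^3/h * 24 h = 829.92 m^3/day
Exchanges = daily flow / tank volume = 829.92 / 537 = 1.54547 exchanges/day

1.54547 exchanges/day


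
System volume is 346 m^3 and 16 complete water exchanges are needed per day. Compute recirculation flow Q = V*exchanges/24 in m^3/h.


Daily recirculation volume = 346 m^3 * 16 = 5536 m^3/day
Flow rate Q = daily volume / 24 h = 5536 / 24 = 230.667 m^3/h

230.667 m^3/h


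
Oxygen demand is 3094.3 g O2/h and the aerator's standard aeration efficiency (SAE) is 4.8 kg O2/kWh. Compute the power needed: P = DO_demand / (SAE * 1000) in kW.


SAE in g O2/kWh = 4.8 * 1000 = 4800 g/kWh
P = DO_demand / SAE_g = 3094.3 / 4800 = 0.644646 kW

0.644646 kW


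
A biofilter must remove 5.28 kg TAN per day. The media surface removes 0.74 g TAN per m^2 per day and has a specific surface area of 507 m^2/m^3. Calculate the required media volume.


A = 5.28*1000 / 0.74 = 7135.1351 m^2
V = 7135.1351 / 507 = 14.0732

14.0732 m^3


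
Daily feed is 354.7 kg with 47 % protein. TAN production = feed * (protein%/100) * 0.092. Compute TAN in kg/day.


Protein in feed = 354.7 * 47/100 = 166.709 kg/day
TAN = protein * 0.092 = 166.709 * 0.092 = 15.337228 kg/day

15.337228 kg/day


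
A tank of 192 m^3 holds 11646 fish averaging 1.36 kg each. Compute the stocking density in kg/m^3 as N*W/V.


Total biomass = 11646 fish * 1.36 kg = 15838.56 kg
Density = total biomass / volume = 15838.56 / 192 = 82.4925 kg/m^3

82.4925 kg/m^3


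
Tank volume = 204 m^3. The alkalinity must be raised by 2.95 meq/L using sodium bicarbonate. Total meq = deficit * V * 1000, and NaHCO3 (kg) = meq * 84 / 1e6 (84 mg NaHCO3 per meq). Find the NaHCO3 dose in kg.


Tank volume in L = 204 m^3 * 1000 = 204000 L
Total meq required = 2.95 meq/L * 204000 L = 601800 meq
NaHCO3 mass = 601800 meq * 84 mg/meq / 1e6 = 50.5512 kg

50.5512 kg


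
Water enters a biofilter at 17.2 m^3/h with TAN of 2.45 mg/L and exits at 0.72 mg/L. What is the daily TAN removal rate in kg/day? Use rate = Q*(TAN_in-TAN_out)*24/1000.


Concentration drop: TAN_in - TAN_out = 2.45 - 0.72 = 1.73 mg/L
Hourly TAN removed = Q * dTAN = 17.2 m^3/h * 1.73 mg/L = 29.756 g/h  (m^3/h * mg/L = g/h)
Daily TAN removed = 29.756 * 24 = 714.144 g/day
Convert to kg/day: 714.144 / 1000 = 0.714144 kg/day

0.714144 kg/day


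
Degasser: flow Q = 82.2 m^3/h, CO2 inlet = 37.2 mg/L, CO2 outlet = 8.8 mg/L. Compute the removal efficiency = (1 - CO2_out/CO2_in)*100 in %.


CO2_out / CO2_in = 8.8 / 37.2 = 0.23655914
Fraction remaining = 0.23655914
efficiency = (1 - 0.23655914) * 100 = 76.3441 %

76.3441 %


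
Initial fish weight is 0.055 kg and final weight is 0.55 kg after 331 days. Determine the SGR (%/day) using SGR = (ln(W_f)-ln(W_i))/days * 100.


ln(W_f) = ln(0.55) = -0.597837
ln(W_i) = ln(0.055) = -2.9004221
ln(W_f) - ln(W_i) = -0.597837 - -2.9004221 = 2.3025851
SGR = 2.3025851 / 331 * 100 = 0.695645 %/day

0.695645 %/day


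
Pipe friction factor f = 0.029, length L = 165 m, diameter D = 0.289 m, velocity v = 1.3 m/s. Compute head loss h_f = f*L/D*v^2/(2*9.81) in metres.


v^2 = 1.3^2 = 1.69 m^2/s^2
L/D = 165/0.289 = 570.93426
h_f = f*(L/D)*v^2/(2g) = 0.029 * 570.93426 * 1.69 / 19.62 = 1.42617 m

1.42617 m


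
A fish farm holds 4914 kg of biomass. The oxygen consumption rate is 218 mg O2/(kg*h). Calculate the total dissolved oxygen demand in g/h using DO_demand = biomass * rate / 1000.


Total O2 consumption (mg/h) = 4914 kg * 218 mg/(kg*h) = 1071252 mg/h
Convert to g/h: 1071252 / 1000 = 1071.252 g/h

1071.252 g/h


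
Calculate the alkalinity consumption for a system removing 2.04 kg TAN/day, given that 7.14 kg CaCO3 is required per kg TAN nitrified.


Alkalinity factor: 7.14 kg CaCO3 consumed per kg TAN nitrified
alk = 2.04 kg TAN * 7.14 = 14.5656 kg CaCO3/day

14.5656 kg CaCO3/day


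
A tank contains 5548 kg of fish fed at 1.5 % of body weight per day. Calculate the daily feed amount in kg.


Feeding rate fraction = 1.5% / 100 = 0.015
Daily feed = 5548 kg * 0.015 = 83.22 kg/day

83.22 kg/day


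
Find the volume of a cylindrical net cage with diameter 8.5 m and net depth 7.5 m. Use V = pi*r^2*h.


r = d/2 = 8.5/2 = 4.25 m
Base area = pi*r^2 = pi*4.25^2 = 56.745017 m^2
Volume = 56.745017 * 7.5 = 425.588 m^3

425.588 m^3


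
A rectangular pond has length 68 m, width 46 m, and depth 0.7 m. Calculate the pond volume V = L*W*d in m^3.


Base area = L * W = 68 * 46 = 3128 m^2
Volume = area * depth = 3128 * 0.7 = 2189.6 m^3

2189.6 m^3


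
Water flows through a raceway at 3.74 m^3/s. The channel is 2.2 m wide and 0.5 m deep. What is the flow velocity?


Cross-sectional area = W * d = 2.2 * 0.5 = 1.1 m^2
Velocity = Q / A = 3.74 / 1.1 = 3.4 m/s

3.4 m/s


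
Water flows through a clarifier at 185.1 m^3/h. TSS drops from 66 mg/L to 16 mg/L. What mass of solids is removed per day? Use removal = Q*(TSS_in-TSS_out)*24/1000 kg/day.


Concentration drop: TSS_in - TSS_out = 66 - 16 = 50 mg/L
Hourly solids removed = Q * dTSS = 185.1 m^3/h * 50 mg/L = 9255 g/h  (m^3/h * mg/L = g/h)
Daily solids removed = 9255 * 24 = 222120 g/day
Convert g to kg: 222120 / 1000 = 222.12 kg/day

222.12 kg/day


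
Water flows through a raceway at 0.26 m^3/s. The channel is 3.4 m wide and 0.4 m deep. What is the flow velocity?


Cross-sectional area = W * d = 3.4 * 0.4 = 1.36 m^2
Velocity = Q / A = 0.26 / 1.36 = 0.191176 m/s

0.191176 m/s


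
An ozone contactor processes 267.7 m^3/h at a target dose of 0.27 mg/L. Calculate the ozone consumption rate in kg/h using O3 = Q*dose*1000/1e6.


O3 demand (mg/h) = Q * dose * 1000 = 267.7 * 0.27 * 1000 = 72279 mg/h
Convert mg to kg: 72279 / 1e6 = 0.072279 kg/h

0.072279 kg/h


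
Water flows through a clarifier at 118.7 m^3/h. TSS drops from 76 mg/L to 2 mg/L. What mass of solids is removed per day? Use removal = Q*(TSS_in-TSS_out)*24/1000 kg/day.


Concentration drop: TSS_in - TSS_out = 76 - 2 = 74 mg/L
Hourly solids removed = Q * dTSS = 118.7 m^3/h * 74 mg/L = 8783.8 g/h  (m^3/h * mg/L = g/h)
Daily solids removed = 8783.8 * 24 = 210811.2 g/day
Convert g to kg: 210811.2 / 1000 = 210.8112 kg/day

210.8112 kg/day


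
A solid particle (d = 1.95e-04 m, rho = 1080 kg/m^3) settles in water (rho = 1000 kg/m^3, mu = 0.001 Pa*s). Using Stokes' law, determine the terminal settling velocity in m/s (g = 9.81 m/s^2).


Density difference: rho_p - rho_f = 1080 - 1000 = 80 kg/m^3
d^2 = (1.95e-04)^2 = 3.8025e-08 m^2
Numerator = (rho_p - rho_f) * g * d^2 = 80 * 9.81 * 3.8025e-08 = 2.984202e-05
Denominator = 18 * mu = 18 * 0.001 = 0.018
v_s = 2.984202e-05 / 0.018 = 0.00165789 m/s
Check: Re = rho_f * v_s * d / mu = 1000 * 0.00165789 * 1.95e-04 / 0.001 = 0.323 < 1, so Stokes' law applies.

0.00165789 m/s


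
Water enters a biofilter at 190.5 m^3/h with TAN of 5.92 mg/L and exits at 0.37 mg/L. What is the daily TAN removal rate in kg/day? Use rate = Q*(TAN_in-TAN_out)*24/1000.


Concentration drop: TAN_in - TAN_out = 5.92 - 0.37 = 5.55 mg/L
Hourly TAN removed = Q * dTAN = 190.5 m^3/h * 5.55 mg/L = 1057.275 g/h  (m^3/h * mg/L = g/h)
Daily TAN removed = 1057.275 * 24 = 25374.6 g/day
Convert to kg/day: 25374.6 / 1000 = 25.3746 kg/day

25.3746 kg/day


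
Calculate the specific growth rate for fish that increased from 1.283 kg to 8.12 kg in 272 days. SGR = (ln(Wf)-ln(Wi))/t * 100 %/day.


ln(W_f) = ln(8.12) = 2.0943302
ln(W_i) = ln(1.283) = 0.24920109
ln(W_f) - ln(W_i) = 2.0943302 - 0.24920109 = 1.8451291
SGR = 1.8451291 / 272 * 100 = 0.678356 %/day

0.678356 %/day


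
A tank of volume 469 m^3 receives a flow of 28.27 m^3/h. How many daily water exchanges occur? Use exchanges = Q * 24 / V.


Daily flow volume = 28.27 m^3/h * 24 h = 678.48 m^3/day
Exchanges = daily flow / tank volume = 678.48 / 469 = 1.44665 exchanges/day

1.44665 exchanges/day


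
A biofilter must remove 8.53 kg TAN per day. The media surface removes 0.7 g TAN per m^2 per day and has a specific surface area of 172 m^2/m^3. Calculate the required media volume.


A = 8.53*1000 / 0.7 = 12185.714 m^2
V = 12185.714 / 172 = 70.8472

70.8472 m^3


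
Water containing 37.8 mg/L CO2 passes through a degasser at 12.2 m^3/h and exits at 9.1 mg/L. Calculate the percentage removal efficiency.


CO2_out / CO2_in = 9.1 / 37.8 = 0.24074074
Fraction remaining = 0.24074074
efficiency = (1 - 0.24074074) * 100 = 75.9259 %

75.9259 %


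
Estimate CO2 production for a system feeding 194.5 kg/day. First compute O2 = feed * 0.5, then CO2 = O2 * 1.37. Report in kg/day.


O2 = 194.5 * 0.5 = 97.25
CO2 = 97.25 * 1.37 = 133.2325

133.2325 kg/day


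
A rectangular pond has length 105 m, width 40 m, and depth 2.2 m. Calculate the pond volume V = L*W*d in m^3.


Base area = L * W = 105 * 40 = 4200 m^2
Volume = area * depth = 4200 * 2.2 = 9240 m^3

9240 m^3


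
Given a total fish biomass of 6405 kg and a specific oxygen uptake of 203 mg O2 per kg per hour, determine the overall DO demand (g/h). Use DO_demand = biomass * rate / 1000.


Total O2 consumption (mg/h) = 6405 kg * 203 mg/(kg*h) = 1300215 mg/h
Convert to g/h: 1300215 / 1000 = 1300.215 g/h

1300.215 g/h


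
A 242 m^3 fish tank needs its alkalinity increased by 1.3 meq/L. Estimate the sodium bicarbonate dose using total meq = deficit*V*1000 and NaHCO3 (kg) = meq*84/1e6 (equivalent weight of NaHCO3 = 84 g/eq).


Tank volume in L = 242 m^3 * 1000 = 242000 L
Total meq required = 1.3 meq/L * 242000 L = 314600 meq
NaHCO3 mass = 314600 meq * 84 mg/meq / 1e6 = 26.4264 kg

26.4264 kg


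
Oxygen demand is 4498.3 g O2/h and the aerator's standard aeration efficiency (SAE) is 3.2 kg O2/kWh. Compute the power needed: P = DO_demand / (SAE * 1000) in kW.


SAE in g O2/kWh = 3.2 * 1000 = 3200 g/kWh
P = DO_demand / SAE_g = 4498.3 / 3200 = 1.40572 kW

1.40572 kW


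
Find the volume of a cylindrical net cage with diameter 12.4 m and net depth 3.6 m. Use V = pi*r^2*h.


r = d/2 = 12.4/2 = 6.2 m
Base area = pi*r^2 = pi*6.2^2 = 120.76282 m^2
Volume = 120.76282 * 3.6 = 434.746 m^3

434.746 m^3


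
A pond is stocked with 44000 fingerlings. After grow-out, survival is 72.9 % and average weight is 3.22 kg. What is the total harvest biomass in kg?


Survivors = 44000 * 72.9/100 = 32076 fish
Harvest biomass = survivors * W_f = 32076 * 3.22 = 103284.72 kg

103284.72 kg


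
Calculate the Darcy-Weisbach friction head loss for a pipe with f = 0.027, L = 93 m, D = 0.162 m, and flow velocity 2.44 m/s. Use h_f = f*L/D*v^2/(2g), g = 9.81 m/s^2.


v^2 = 2.44^2 = 5.9536 m^2/s^2
L/D = 93/0.162 = 574.07407
h_f = f*(L/D)*v^2/(2g) = 0.027 * 574.07407 * 5.9536 / 19.62 = 4.7034 m

4.7034 m


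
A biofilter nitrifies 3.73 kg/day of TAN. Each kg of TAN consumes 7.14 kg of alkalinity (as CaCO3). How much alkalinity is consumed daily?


Alkalinity factor: 7.14 kg CaCO3 consumed per kg TAN nitrified
alk = 3.73 kg TAN * 7.14 = 26.6322 kg CaCO3/day

26.6322 kg CaCO3/day


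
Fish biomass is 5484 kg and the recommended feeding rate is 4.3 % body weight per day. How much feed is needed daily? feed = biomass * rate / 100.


Feeding rate fraction = 4.3% / 100 = 0.043
Daily feed = 5484 kg * 0.043 = 235.812 kg/day

235.812 kg/day


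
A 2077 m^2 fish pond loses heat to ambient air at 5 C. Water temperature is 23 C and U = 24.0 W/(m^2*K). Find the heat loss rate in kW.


Temperature difference dT = 23 - 5 = 18 K
Heat loss (W) = U * A * dT = 24.0 * 2077 * 18 = 897264 W
Convert to kW: 897264 / 1000 = 897.264 kW

897.264 kW


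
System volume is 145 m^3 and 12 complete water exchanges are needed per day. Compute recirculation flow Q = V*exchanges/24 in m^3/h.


Daily recirculation volume = 145 m^3 * 12 = 1740 m^3/day
Flow rate Q = daily volume / 24 h = 1740 / 24 = 72.5 m^3/h

72.5 m^3/h


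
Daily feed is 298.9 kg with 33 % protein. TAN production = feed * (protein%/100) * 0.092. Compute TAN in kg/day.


Protein in feed = 298.9 * 33/100 = 98.637 kg/day
TAN = protein * 0.092 = 98.637 * 0.092 = 9.074604 kg/day

9.074604 kg/day


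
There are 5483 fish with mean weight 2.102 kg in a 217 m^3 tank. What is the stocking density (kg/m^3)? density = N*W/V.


Total biomass = 5483 fish * 2.102 kg = 11525.266 kg
Density = total biomass / volume = 11525.266 / 217 = 53.1118 kg/m^3

53.1118 kg/m^3


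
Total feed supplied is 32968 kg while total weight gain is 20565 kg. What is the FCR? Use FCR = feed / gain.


FCR = feed consumed / weight gained
FCR = 32968 kg / 20565 kg = 1.60311

1.60311


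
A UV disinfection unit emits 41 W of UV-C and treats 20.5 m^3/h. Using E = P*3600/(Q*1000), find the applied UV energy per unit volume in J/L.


Energy delivered per hour = 41 W * 3600 s = 147600 J/h
Volume treated per hour = 20.5 m^3/h * 1000 = 20500 L/h
dose = 147600 / 20500 = 7.2 J/L

7.2 J/L


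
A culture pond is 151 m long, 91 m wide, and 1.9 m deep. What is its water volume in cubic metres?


Base area = L * W = 151 * 91 = 13741 m^2
Volume = area * depth = 13741 * 1.9 = 26107.9 m^3

26107.9 m^3


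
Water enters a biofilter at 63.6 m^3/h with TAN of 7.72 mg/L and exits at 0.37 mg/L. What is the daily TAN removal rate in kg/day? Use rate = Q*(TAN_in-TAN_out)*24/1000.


Concentration drop: TAN_in - TAN_out = 7.72 - 0.37 = 7.35 mg/L
Hourly TAN removed = Q * dTAN = 63.6 m^3/h * 7.35 mg/L = 467.46 g/h  (m^3/h * mg/L = g/h)
Daily TAN removed = 467.46 * 24 = 11219.04 g/day
Convert to kg/day: 11219.04 / 1000 = 11.21904 kg/day

11.21904 kg/day


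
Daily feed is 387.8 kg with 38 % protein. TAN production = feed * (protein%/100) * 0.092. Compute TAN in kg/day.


Protein in feed = 387.8 * 38/100 = 147.364 kg/day
TAN = protein * 0.092 = 147.364 * 0.092 = 13.557488 kg/day

13.557488 kg/day
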